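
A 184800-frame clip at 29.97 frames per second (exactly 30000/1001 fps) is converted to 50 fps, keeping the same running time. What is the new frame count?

Target frames = source frames × (target rate / source rate) = 184800 × (50)/(30000/1001) = 184800 × 1001/600 = 308308.

308308 frames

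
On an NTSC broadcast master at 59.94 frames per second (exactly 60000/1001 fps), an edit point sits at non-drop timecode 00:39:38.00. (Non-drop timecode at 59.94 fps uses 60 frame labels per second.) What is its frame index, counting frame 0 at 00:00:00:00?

Total seconds to the label: (0 × 3600 + 39 × 60 + 38) = 2378.
Frame index = 2378 × 60 + 0 = 142680.

142680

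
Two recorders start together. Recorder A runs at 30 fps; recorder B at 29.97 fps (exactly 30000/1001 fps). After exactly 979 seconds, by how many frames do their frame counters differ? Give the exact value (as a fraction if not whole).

2670/91 frames

A emits 30 × 979 = 29370 frames; B emits 30000/1001 × 979 = 2670000/91.
Difference = 2670/91 frames (≈ 29.3407); B is behind A.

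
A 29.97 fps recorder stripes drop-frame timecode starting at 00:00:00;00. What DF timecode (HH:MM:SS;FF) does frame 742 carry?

Ten DF minutes hold 17982 frames, so frame 742 lies in block 0 (frames 0–17981) with 742 frames into that block.
The block's first minute is 1800 frames and the rest 1798 each; 742 frames reaches minute 0, so 0 × 18 + 0 × 2 = 0 labels have been skipped so far.
Adding those back, label number 742 + 0 = 742 at 30 labels/s is 24 s + 22 f = 0 h 0 min 24 s frame 22, i.e. 00:00:24;22.

00:00:24;22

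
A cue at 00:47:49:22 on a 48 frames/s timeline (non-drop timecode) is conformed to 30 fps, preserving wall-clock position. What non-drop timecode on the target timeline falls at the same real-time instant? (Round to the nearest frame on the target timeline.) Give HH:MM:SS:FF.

00:47:49:14

Source frame index: (0×3600 + 47×60 + 49) × 48 + 22 = 137734.
Real time: 137734 / (48) = 68867/24 s.
Target frame: (68867/24) × (30) = 344335/4 ≈ 86083.750 → 86084.
At 30 labels/s: frame 86084 → 00:47:49:14.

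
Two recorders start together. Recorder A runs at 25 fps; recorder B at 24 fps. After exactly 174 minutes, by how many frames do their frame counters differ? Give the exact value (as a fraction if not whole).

174 min = 10440 s.
A emits 25 × 10440 = 261000 frames; B emits 24 × 10440 = 250560.
Difference = 10440 frames; B is behind A.

10440 frames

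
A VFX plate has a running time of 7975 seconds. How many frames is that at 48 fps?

382800 frames

Frames = 7975 × 48 = 382800.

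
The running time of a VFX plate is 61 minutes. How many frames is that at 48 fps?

175680 frames

61 min = 3660 s.
Frames = 3660 × 48 = 175680.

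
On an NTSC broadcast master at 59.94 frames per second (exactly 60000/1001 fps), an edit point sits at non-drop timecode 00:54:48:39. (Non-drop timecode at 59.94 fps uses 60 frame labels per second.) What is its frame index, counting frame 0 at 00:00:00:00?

197319

Total seconds to the label: (0 × 3600 + 54 × 60 + 48) = 3288.
Frame index = 3288 × 60 + 39 = 197319.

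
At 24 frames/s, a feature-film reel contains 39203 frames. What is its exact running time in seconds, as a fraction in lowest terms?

Running time = 39203 ÷ (24) = 39203 × 1/24 = 39203/24 s.

39203/24 seconds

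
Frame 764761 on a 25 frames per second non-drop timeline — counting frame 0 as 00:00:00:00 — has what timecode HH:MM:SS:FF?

08:29:50:11

764761 ÷ 25 = 30590 full seconds, remainder 11 frames.
30590 s = 8 h 29 min 50 s.
Timecode: 08:29:50:11.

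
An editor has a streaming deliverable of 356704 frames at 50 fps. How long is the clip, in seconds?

7134.08 seconds

Running time = 356704 / (50) = 7134.08 s.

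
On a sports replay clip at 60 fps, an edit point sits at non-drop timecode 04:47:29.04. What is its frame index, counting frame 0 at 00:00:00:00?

Total seconds to the label: (4 × 3600 + 47 × 60 + 29) = 17249.
Frame index = 17249 × 60 + 4 = 1034944.

frame 1034944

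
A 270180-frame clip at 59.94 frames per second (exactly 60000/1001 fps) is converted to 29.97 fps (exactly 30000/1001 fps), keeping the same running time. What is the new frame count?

135090 frames

Frames at target rate = 270180 × (30000/1001) / (60000/1001) = 135090.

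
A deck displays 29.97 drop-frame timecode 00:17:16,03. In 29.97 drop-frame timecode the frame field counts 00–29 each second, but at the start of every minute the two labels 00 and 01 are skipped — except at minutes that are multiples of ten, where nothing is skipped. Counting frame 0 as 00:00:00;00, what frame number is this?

31051

As if non-drop at 30 labels/s: (0 × 3600 + 17 × 60 + 16) × 30 + 3 = 31083.
Minute boundaries passed: 17; those not divisible by 10: 17 − 1 = 16; dropped labels = 2 × 16 = 32.
Actual frame index = 31083 − 32 = 31051.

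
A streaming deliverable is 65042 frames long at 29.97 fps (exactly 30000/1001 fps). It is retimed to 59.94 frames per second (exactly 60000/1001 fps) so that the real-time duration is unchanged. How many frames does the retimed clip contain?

Frames at target rate = 65042 × (60000/1001) / (30000/1001) = 130084.

130084 frames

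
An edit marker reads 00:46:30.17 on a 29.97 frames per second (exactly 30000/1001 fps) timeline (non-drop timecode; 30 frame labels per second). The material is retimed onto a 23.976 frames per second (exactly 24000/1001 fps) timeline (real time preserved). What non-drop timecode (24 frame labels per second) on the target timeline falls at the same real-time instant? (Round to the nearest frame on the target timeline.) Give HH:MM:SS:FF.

Source frame index: (0×3600 + 46×60 + 30) × 30 + 17 = 83717.
Real time: 83717 / (30000/1001) = 83800717/30000 s.
Target frame: (83800717/30000) × (24000/1001) = 334868/5 ≈ 66973.600 → 66974.
At 24 labels/s: frame 66974 → 00:46:30:14.

00:46:30:14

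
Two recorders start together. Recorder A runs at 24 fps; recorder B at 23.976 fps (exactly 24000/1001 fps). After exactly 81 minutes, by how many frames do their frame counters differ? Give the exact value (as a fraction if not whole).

116640/1001 frames

81 min = 4860 s.
A emits 24 × 4860 = 116640 frames; B emits 24000/1001 × 4860 = 116640000/1001.
Difference = 116640/1001 frames (≈ 116.5235); B is behind A.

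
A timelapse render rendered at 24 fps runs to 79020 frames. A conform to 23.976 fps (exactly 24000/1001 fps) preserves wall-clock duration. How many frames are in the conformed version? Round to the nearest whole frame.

Frames at target rate = 79020 × (24000/1001) / (24) = 79020000/1001 ≈ 78941.059.
Nearest whole frame: 78941.

78941 frames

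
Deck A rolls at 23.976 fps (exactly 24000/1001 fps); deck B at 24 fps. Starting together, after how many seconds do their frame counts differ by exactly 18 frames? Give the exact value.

750.75 seconds

The gap grows by |24 − 24000/1001| = 24/1001 frames per second.
Time for a 18-frame gap: 18 ÷ (24/1001) = 750.75 s.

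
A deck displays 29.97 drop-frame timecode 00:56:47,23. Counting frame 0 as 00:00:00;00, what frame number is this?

Complete 10-minute blocks: 5, each 17982 frames → 89910.
Remaining 6 whole minutes in the current block: 1800 + 5 × 1798 = 10790 frames.
Within the current minute: 47 × 30 + 23 − 2 = 1431 (labels ;00/;01 skipped at this minute). Total = 89910 + 10790 + 1431 = 102131.

102131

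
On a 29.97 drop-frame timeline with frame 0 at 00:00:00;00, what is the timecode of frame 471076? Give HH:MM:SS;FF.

Each 10-minute DF block holds 10 × 60 × 30 − 9 × 2 = 17982 frames. 471076 ÷ 17982 → 26 full blocks, remainder 3544.
Within the partial block the first minute is 1800 frames and each further minute 1798, so 1 further minute boundary passed. Total skipped labels = 18 × 26 + 2 × 1 = 470.
Non-drop label index = 471076 + 470 = 471546; at 30 labels/s that is 04:21:58:06, i.e. DF 04:21:58;06.

04:21:58;06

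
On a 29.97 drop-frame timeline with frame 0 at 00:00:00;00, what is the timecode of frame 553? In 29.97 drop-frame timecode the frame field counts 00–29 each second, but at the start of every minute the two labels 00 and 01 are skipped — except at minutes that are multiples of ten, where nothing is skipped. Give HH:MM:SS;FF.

Ten DF minutes hold 17982 frames, so frame 553 lies in block 0 (frames 0–17981) with 553 frames into that block.
The block's first minute is 1800 frames and the rest 1798 each; 553 frames reaches minute 0, so 0 × 18 + 0 × 2 = 0 labels have been skipped so far.
Adding those back, label number 553 + 0 = 553 at 30 labels/s is 18 s + 13 f = 0 h 0 min 18 s frame 13, i.e. 00:00:18;13.

00:00:18;13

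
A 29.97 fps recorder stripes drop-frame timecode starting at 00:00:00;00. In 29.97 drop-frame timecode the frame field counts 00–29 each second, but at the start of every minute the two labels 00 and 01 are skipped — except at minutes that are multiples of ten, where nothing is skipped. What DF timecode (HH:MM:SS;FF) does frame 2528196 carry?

23:25:57;16

Ten DF minutes hold 17982 frames, so frame 2528196 lies in block 140 (frames 2517480–2535461) with 10716 frames into that block.
The block's first minute is 1800 frames and the rest 1798 each; 10716 frames reaches minute 5, so 140 × 18 + 5 × 2 = 2530 labels have been skipped so far.
Adding those back, label number 2528196 + 2530 = 2530726 at 30 labels/s is 84357 s + 16 f = 23 h 25 min 57 s frame 16, i.e. 23:25:57;16.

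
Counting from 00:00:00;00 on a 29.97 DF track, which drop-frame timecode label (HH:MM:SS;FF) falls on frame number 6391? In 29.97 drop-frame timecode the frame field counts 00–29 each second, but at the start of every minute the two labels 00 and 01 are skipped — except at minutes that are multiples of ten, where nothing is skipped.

00:03:33;07

Each 10-minute DF block holds 10 × 60 × 30 − 9 × 2 = 17982 frames. 6391 ÷ 17982 → 0 full blocks, remainder 6391.
Within the partial block the first minute is 1800 frames and each further minute 1798, so 3 further minute boundaries passed. Total skipped labels = 18 × 0 + 2 × 3 = 6.
Non-drop label index = 6391 + 6 = 6397; at 30 labels/s that is 00:03:33:07, i.e. DF 00:03:33;07.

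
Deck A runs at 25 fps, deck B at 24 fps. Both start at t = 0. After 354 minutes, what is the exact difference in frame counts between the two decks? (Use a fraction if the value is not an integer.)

21240 frames

354 min = 21240 s.
A emits 25 × 21240 = 531000 frames; B emits 24 × 21240 = 509760.
Difference = 21240 frames; B is behind A.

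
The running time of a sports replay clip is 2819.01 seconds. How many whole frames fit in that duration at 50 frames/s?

140950 frames

Frames = 2819.01 × 50 = 281901/2 ≈ 140950.5000.
Complete frames: 140950.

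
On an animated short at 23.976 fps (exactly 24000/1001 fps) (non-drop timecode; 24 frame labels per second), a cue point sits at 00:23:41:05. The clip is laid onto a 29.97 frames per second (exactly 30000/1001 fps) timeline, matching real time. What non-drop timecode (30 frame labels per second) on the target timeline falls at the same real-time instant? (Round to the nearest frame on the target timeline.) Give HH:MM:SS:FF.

Source frame index: (0×3600 + 23×60 + 41) × 24 + 5 = 34109.
Real time: 34109 / (24000/1001) = 34143109/24000 s.
Target frame: (34143109/24000) × (30000/1001) = 170545/4 ≈ 42636.250 → 42636.
At 30 labels/s: frame 42636 → 00:23:41:06.

00:23:41:06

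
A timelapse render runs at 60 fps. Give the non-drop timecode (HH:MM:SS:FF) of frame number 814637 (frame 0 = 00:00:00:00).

814637 ÷ 60 = 13577 full seconds, remainder 17 frames.
13577 s = 3 h 46 min 17 s.
Timecode: 03:46:17:17.

03:46:17:17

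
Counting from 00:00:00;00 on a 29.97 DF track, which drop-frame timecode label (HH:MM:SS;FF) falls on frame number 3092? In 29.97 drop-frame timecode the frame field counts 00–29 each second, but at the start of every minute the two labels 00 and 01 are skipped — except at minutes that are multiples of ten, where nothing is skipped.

Ten DF minutes hold 17982 frames, so frame 3092 lies in block 0 (frames 0–17981) with 3092 frames into that block.
The block's first minute is 1800 frames and the rest 1798 each; 3092 frames reaches minute 1, so 0 × 18 + 1 × 2 = 2 labels have been skipped so far.
Adding those back, label number 3092 + 2 = 3094 at 30 labels/s is 103 s + 4 f = 0 h 1 min 43 s frame 4, i.e. 00:01:43;04.

00:01:43;04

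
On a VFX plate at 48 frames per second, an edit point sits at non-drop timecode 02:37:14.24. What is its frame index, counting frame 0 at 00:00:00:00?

Total seconds to the label: (2 × 3600 + 37 × 60 + 14) = 9434.
Frame index = 9434 × 48 + 24 = 452856.

452856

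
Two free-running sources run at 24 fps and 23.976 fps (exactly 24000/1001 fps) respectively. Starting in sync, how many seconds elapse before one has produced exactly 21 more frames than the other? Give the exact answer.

The gap grows by |24000/1001 − 24| = 24/1001 frames per second.
Time for a 21-frame gap: 21 ÷ (24/1001) = 875.875 s.

875.875 seconds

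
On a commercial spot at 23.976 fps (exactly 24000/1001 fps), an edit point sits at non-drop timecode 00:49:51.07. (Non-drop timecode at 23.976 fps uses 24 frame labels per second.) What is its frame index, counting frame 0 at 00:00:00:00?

71791

Total seconds to the label: (0 × 3600 + 49 × 60 + 51) = 2991.
Frame index = 2991 × 24 + 7 = 71791.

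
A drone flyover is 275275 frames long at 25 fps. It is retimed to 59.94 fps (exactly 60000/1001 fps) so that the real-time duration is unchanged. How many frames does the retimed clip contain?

660000 frames

Target frames = source frames × (target rate / source rate) = 275275 × (60000/1001)/(25) = 275275 × 2400/1001 = 660000.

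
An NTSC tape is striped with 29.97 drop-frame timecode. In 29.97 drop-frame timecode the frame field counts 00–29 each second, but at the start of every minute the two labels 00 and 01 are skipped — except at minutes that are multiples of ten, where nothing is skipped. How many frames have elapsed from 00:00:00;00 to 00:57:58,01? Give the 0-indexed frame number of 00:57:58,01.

104237

As if non-drop at 30 labels/s: (0 × 3600 + 57 × 60 + 58) × 30 + 1 = 104341.
Minute boundaries passed: 57; those not divisible by 10: 57 − 5 = 52; dropped labels = 2 × 52 = 104.
Actual frame index = 104341 − 104 = 104237.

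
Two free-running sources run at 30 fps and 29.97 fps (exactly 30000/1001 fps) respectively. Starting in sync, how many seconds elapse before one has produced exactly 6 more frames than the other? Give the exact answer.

200.2 seconds

The gap grows by |30000/1001 − 30| = 30/1001 frames per second.
Time for a 6-frame gap: 6 ÷ (30/1001) = 200.2 s.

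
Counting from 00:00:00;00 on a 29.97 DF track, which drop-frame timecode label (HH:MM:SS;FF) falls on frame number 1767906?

Each 10-minute DF block holds 10 × 60 × 30 − 9 × 2 = 17982 frames. 1767906 ÷ 17982 → 98 full blocks, remainder 5670.
Within the partial block the first minute is 1800 frames and each further minute 1798, so 3 further minute boundaries passed. Total skipped labels = 18 × 98 + 2 × 3 = 1770.
Non-drop label index = 1767906 + 1770 = 1769676; at 30 labels/s that is 16:23:09:06, i.e. DF 16:23:09;06.

16:23:09;06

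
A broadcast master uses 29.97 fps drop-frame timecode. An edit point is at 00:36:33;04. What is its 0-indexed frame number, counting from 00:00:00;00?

As if non-drop at 30 labels/s: (0 × 3600 + 36 × 60 + 33) × 30 + 4 = 65794.
Minute boundaries passed: 36; those not divisible by 10: 36 − 3 = 33; dropped labels = 2 × 33 = 66.
Actual frame index = 65794 − 66 = 65728.

65728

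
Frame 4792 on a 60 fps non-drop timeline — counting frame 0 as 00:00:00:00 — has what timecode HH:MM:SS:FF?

4792 ÷ 60 = 79 full seconds, remainder 52 frames.
79 s = 0 h 1 min 19 s.
Timecode: 00:01:19:52.

00:01:19:52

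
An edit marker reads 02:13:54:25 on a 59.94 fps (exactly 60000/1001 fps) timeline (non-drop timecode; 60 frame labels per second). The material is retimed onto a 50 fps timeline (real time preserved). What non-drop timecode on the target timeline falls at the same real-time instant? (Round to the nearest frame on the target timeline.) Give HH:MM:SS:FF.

02:14:02:23

Source frame index: (2×3600 + 13×60 + 54) × 60 + 25 = 482065.
Real time: 482065 / (60000/1001) = 96509413/12000 s.
Target frame: (96509413/12000) × (50) = 96509413/240 ≈ 402122.554 → 402123.
At 50 labels/s: frame 402123 → 02:14:02:23.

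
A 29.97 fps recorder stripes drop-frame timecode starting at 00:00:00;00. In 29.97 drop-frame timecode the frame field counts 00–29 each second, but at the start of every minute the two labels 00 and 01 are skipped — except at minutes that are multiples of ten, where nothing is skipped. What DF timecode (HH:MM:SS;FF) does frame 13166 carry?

Ten DF minutes hold 17982 frames, so frame 13166 lies in block 0 (frames 0–17981) with 13166 frames into that block.
The block's first minute is 1800 frames and the rest 1798 each; 13166 frames reaches minute 7, so 0 × 18 + 7 × 2 = 14 labels have been skipped so far.
Adding those back, label number 13166 + 14 = 13180 at 30 labels/s is 439 s + 10 f = 0 h 7 min 19 s frame 10, i.e. 00:07:19;10.

00:07:19;10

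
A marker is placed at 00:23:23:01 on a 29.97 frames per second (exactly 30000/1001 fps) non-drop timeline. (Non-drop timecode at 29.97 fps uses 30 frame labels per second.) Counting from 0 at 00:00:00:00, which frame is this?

Total seconds to the label: (0 × 3600 + 23 × 60 + 23) = 1403.
Frame index = 1403 × 30 + 1 = 42091.

42091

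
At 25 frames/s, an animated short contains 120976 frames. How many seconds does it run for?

4839.04 seconds

Running time = 120976 / (25) = 4839.04 s.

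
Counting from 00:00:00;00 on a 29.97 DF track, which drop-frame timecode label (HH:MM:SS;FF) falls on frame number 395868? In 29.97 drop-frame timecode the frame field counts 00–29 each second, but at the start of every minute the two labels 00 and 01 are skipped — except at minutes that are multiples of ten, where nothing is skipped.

03:40:08;24

Ten DF minutes hold 17982 frames, so frame 395868 lies in block 22 (frames 395604–413585) with 264 frames into that block.
The block's first minute is 1800 frames and the rest 1798 each; 264 frames reaches minute 0, so 22 × 18 + 0 × 2 = 396 labels have been skipped so far.
Adding those back, label number 395868 + 396 = 396264 at 30 labels/s is 13208 s + 24 f = 3 h 40 min 8 s frame 24, i.e. 03:40:08;24.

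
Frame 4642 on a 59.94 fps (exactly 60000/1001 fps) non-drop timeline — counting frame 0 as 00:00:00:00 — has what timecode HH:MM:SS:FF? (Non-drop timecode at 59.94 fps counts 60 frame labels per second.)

4642 ÷ 60 = 77 full seconds, remainder 22 frames.
77 s = 0 h 1 min 17 s.
Timecode: 00:01:17:22.

00:01:17:22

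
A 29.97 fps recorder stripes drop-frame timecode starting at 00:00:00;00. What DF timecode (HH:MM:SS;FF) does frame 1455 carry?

Each 10-minute DF block holds 10 × 60 × 30 − 9 × 2 = 17982 frames. 1455 ÷ 17982 → 0 full blocks, remainder 1455.
Within the partial block the first minute is 1800 frames and each further minute 1798, so 0 further minute boundaries passed. Total skipped labels = 18 × 0 + 2 × 0 = 0.
Non-drop label index = 1455 + 0 = 1455; at 30 labels/s that is 00:00:48:15, i.e. DF 00:00:48;15.

00:00:48;15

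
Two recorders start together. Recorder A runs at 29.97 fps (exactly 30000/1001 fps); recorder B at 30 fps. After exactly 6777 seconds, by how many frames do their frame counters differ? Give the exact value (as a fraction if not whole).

203310/1001 frames

A emits 30000/1001 × 6777 = 203310000/1001 frames; B emits 30 × 6777 = 203310.
Difference = 203310/1001 frames (≈ 203.1069); B is ahead of A.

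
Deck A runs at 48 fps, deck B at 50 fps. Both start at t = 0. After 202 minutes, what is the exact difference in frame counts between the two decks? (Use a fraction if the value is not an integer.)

202 min = 12120 s.
A emits 48 × 12120 = 581760 frames; B emits 50 × 12120 = 606000.
Difference = 24240 frames; B is ahead of A.

24240 frames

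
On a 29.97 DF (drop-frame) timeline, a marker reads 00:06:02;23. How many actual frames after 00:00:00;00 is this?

Complete 10-minute blocks: 0, each 17982 frames → 0.
Remaining 6 whole minutes in the current block: 1800 + 5 × 1798 = 10790 frames.
Within the current minute: 2 × 30 + 23 − 2 = 81 (labels ;00/;01 skipped at this minute). Total = 0 + 10790 + 81 = 10871.

10871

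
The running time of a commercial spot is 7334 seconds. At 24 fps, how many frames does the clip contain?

Frames = 7334 × 24 = 176016.

176016 frames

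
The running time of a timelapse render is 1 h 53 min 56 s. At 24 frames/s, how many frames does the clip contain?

1 h 53 min 56 s = 6836 s.
Frames = 6836 × 24 = 164064.

164064 frames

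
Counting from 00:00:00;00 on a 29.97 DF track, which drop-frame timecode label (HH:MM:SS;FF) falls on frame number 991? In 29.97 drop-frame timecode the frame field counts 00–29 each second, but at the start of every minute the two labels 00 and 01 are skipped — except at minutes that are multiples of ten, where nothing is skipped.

Each 10-minute DF block holds 10 × 60 × 30 − 9 × 2 = 17982 frames. 991 ÷ 17982 → 0 full blocks, remainder 991.
Within the partial block the first minute is 1800 frames and each further minute 1798, so 0 further minute boundaries passed. Total skipped labels = 18 × 0 + 2 × 0 = 0.
Non-drop label index = 991 + 0 = 991; at 30 labels/s that is 00:00:33:01, i.e. DF 00:00:33;01.

00:00:33;01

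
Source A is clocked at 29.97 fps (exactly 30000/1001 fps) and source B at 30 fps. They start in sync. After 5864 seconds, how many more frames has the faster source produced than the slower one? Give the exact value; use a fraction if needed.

175920/1001 frames

A emits 30000/1001 × 5864 = 175920000/1001 frames; B emits 30 × 5864 = 175920.
Difference = 175920/1001 frames (≈ 175.7443); B is ahead of A.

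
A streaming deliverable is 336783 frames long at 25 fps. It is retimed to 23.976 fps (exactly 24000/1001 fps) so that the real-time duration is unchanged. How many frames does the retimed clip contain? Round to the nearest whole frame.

322989 frames

Frames at target rate = 336783 × (24000/1001) / (25) = 323311680/1001 ≈ 322988.691.
Nearest whole frame: 322989.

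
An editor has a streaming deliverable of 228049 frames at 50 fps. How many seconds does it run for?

Running time = 228049 / (50) = 4560.98 s.

4560.98 seconds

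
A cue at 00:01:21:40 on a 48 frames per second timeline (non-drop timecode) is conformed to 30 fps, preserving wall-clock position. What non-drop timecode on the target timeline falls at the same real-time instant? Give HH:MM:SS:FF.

00:01:21:25

Source frame index: (0×3600 + 1×60 + 21) × 48 + 40 = 3928.
Real time: 3928 / (48) = 491/6 s.
Target frame: (491/6) × (30) = 2455.
At 30 labels/s: frame 2455 → 00:01:21:25.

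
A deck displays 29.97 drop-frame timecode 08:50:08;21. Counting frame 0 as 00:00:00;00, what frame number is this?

953307

As if non-drop at 30 labels/s: (8 × 3600 + 50 × 60 + 8) × 30 + 21 = 954261.
Minute boundaries passed: 530; those not divisible by 10: 530 − 53 = 477; dropped labels = 2 × 477 = 954.
Actual frame index = 954261 − 954 = 953307.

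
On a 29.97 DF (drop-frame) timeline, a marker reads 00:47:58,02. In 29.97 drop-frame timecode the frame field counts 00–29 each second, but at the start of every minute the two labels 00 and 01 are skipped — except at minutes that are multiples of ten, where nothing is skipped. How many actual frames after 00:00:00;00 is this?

86256

As if non-drop at 30 labels/s: (0 × 3600 + 47 × 60 + 58) × 30 + 2 = 86342.
Minute boundaries passed: 47; those not divisible by 10: 47 − 4 = 43; dropped labels = 2 × 43 = 86.
Actual frame index = 86342 − 86 = 86256.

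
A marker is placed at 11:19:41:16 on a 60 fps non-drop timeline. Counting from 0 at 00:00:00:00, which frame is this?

frame 2446876

Total seconds to the label: (11 × 3600 + 19 × 60 + 41) = 40781.
Frame index = 40781 × 60 + 16 = 2446876.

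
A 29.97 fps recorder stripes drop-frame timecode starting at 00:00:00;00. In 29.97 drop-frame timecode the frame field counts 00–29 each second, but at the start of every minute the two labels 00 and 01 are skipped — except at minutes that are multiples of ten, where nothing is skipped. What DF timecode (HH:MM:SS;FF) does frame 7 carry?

00:00:00;07

Ten DF minutes hold 17982 frames, so frame 7 lies in block 0 (frames 0–17981) with 7 frames into that block.
The block's first minute is 1800 frames and the rest 1798 each; 7 frames reaches minute 0, so 0 × 18 + 0 × 2 = 0 labels have been skipped so far.
Adding those back, label number 7 + 0 = 7 at 30 labels/s is 0 s + 7 f = 0 h 0 min 0 s frame 7, i.e. 00:00:00;07.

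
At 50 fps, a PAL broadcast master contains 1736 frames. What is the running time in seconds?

Running time = 1736 / (50) = 34.72 s.

34.72 seconds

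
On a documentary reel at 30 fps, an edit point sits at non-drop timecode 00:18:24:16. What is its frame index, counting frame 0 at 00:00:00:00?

frame 33136

Total seconds to the label: (0 × 3600 + 18 × 60 + 24) = 1104.
Frame index = 1104 × 30 + 16 = 33136.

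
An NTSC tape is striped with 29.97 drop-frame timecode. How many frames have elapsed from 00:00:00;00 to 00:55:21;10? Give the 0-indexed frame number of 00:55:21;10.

99540

Complete 10-minute blocks: 5, each 17982 frames → 89910.
Remaining 5 whole minutes in the current block: 1800 + 4 × 1798 = 8992 frames.
Within the current minute: 21 × 30 + 10 − 2 = 638 (labels ;00/;01 skipped at this minute). Total = 89910 + 8992 + 638 = 99540.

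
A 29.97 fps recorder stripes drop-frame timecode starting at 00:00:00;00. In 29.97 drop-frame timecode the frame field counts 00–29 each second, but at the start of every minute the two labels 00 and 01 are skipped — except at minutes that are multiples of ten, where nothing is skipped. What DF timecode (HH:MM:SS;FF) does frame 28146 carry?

Each 10-minute DF block holds 10 × 60 × 30 − 9 × 2 = 17982 frames. 28146 ÷ 17982 → 1 full block, remainder 10164.
Within the partial block the first minute is 1800 frames and each further minute 1798, so 5 further minute boundaries passed. Total skipped labels = 18 × 1 + 2 × 5 = 28.
Non-drop label index = 28146 + 28 = 28174; at 30 labels/s that is 00:15:39:04, i.e. DF 00:15:39;04.

00:15:39;04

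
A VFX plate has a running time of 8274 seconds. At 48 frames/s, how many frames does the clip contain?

Frames = 8274 × 48 = 397152.

397152 frames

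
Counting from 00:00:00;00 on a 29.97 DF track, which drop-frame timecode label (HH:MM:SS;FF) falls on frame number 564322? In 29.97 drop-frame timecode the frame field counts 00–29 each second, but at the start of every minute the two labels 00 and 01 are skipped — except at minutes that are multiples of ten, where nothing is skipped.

05:13:49;16

Ten DF minutes hold 17982 frames, so frame 564322 lies in block 31 (frames 557442–575423) with 6880 frames into that block.
The block's first minute is 1800 frames and the rest 1798 each; 6880 frames reaches minute 3, so 31 × 18 + 3 × 2 = 564 labels have been skipped so far.
Adding those back, label number 564322 + 564 = 564886 at 30 labels/s is 18829 s + 16 f = 5 h 13 min 49 s frame 16, i.e. 05:13:49;16.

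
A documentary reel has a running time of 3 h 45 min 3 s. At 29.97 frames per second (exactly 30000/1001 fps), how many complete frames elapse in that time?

3 h 45 min 3 s = 13503 s.
Frames = 13503 × 30000/1001 = 57870000/143 ≈ 404685.3147.
Complete frames: 404685.

404685 frames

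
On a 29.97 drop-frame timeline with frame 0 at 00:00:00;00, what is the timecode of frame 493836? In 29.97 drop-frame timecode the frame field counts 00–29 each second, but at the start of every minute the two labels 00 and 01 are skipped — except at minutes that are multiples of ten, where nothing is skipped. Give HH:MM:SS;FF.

04:34:37;20

Each 10-minute DF block holds 10 × 60 × 30 − 9 × 2 = 17982 frames. 493836 ÷ 17982 → 27 full blocks, remainder 8322.
Within the partial block the first minute is 1800 frames and each further minute 1798, so 4 further minute boundaries passed. Total skipped labels = 18 × 27 + 2 × 4 = 494.
Non-drop label index = 493836 + 494 = 494330; at 30 labels/s that is 04:34:37:20, i.e. DF 04:34:37;20.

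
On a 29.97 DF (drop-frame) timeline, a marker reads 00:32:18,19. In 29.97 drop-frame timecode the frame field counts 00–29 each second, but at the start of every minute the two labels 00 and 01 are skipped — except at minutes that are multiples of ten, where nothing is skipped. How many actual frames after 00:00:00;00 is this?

58101

Complete 10-minute blocks: 3, each 17982 frames → 53946.
Remaining 2 whole minutes in the current block: 1800 + 1 × 1798 = 3598 frames.
Within the current minute: 18 × 30 + 19 − 2 = 557 (labels ;00/;01 skipped at this minute). Total = 53946 + 3598 + 557 = 58101.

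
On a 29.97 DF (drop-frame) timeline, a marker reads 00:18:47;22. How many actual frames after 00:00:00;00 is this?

As if non-drop at 30 labels/s: (0 × 3600 + 18 × 60 + 47) × 30 + 22 = 33832.
Minute boundaries passed: 18; those not divisible by 10: 18 − 1 = 17; dropped labels = 2 × 17 = 34.
Actual frame index = 33832 − 34 = 33798.

33798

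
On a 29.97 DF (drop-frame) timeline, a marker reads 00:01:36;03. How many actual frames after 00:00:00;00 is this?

Complete 10-minute blocks: 0, each 17982 frames → 0.
Remaining 1 whole minute in the current block: 1800 + 0 × 1798 = 1800 frames.
Within the current minute: 36 × 30 + 3 − 2 = 1081 (labels ;00/;01 skipped at this minute). Total = 0 + 1800 + 1081 = 2881.

2881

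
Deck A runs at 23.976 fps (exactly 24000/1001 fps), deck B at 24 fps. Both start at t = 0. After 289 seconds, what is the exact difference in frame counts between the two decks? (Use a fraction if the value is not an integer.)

A emits 24000/1001 × 289 = 6936000/1001 frames; B emits 24 × 289 = 6936.
Difference = 6936/1001 frames (≈ 6.9291); B is ahead of A.

6936/1001 frames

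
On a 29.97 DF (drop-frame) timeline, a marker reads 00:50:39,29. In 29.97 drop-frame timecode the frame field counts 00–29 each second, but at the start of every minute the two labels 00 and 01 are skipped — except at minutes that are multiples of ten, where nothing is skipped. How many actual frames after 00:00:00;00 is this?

91109

As if non-drop at 30 labels/s: (0 × 3600 + 50 × 60 + 39) × 30 + 29 = 91199.
Minute boundaries passed: 50; those not divisible by 10: 50 − 5 = 45; dropped labels = 2 × 45 = 90.
Actual frame index = 91199 − 90 = 91109.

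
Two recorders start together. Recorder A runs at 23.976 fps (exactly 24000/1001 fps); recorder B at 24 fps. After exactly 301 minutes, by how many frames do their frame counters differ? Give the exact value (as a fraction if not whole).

301 min = 18060 s.
A emits 24000/1001 × 18060 = 61920000/143 frames; B emits 24 × 18060 = 433440.
Difference = 61920/143 frames (≈ 433.0070); B is ahead of A.

61920/143 frames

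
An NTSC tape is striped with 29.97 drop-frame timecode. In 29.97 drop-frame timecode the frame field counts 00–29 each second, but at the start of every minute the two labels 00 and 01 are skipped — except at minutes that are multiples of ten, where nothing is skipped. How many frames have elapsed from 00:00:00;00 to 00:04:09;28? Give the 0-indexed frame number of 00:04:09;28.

Complete 10-minute blocks: 0, each 17982 frames → 0.
Remaining 4 whole minutes in the current block: 1800 + 3 × 1798 = 7194 frames.
Within the current minute: 9 × 30 + 28 − 2 = 296 (labels ;00/;01 skipped at this minute). Total = 0 + 7194 + 296 = 7490.

7490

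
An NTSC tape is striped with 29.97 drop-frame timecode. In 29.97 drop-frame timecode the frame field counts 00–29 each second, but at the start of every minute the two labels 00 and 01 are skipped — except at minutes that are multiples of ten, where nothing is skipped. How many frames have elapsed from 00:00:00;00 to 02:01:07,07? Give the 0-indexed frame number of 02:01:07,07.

Complete 10-minute blocks: 12, each 17982 frames → 215784.
Remaining 1 whole minute in the current block: 1800 + 0 × 1798 = 1800 frames.
Within the current minute: 7 × 30 + 7 − 2 = 215 (labels ;00/;01 skipped at this minute). Total = 215784 + 1800 + 215 = 217799.

217799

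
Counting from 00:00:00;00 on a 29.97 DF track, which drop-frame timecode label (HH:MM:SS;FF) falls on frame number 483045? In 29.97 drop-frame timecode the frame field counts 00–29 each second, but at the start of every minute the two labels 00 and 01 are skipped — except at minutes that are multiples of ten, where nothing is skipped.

04:28:37;19

Each 10-minute DF block holds 10 × 60 × 30 − 9 × 2 = 17982 frames. 483045 ÷ 17982 → 26 full blocks, remainder 15513.
Within the partial block the first minute is 1800 frames and each further minute 1798, so 8 further minute boundaries passed. Total skipped labels = 18 × 26 + 2 × 8 = 484.
Non-drop label index = 483045 + 484 = 483529; at 30 labels/s that is 04:28:37:19, i.e. DF 04:28:37;19.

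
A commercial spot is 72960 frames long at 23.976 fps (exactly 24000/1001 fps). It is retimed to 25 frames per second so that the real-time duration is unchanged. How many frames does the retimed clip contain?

76076 frames

Target frames = source frames × (target rate / source rate) = 72960 × (25)/(24000/1001) = 72960 × 1001/960 = 76076.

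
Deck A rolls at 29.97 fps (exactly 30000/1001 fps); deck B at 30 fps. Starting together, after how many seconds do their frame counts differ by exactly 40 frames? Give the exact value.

4004/3 seconds

The gap grows by |30 − 30000/1001| = 30/1001 frames per second.
Time for a 40-frame gap: 40 ÷ (30/1001) = 4004/3 s.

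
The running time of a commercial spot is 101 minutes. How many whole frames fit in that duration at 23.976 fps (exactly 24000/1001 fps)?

101 min = 6060 s.
Frames = 6060 × 24000/1001 = 145440000/1001 ≈ 145294.7053.
Complete frames: 145294.

145294 frames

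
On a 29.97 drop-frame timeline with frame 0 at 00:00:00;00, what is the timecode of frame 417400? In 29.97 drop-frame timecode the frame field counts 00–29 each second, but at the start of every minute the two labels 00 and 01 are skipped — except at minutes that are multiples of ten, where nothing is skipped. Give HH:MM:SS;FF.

Ten DF minutes hold 17982 frames, so frame 417400 lies in block 23 (frames 413586–431567) with 3814 frames into that block.
The block's first minute is 1800 frames and the rest 1798 each; 3814 frames reaches minute 2, so 23 × 18 + 2 × 2 = 418 labels have been skipped so far.
Adding those back, label number 417400 + 418 = 417818 at 30 labels/s is 13927 s + 8 f = 3 h 52 min 7 s frame 8, i.e. 03:52:07;08.

03:52:07;08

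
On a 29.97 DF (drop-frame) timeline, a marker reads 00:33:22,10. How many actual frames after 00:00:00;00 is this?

60010

As if non-drop at 30 labels/s: (0 × 3600 + 33 × 60 + 22) × 30 + 10 = 60070.
Minute boundaries passed: 33; those not divisible by 10: 33 − 3 = 30; dropped labels = 2 × 30 = 60.
Actual frame index = 60070 − 60 = 60010.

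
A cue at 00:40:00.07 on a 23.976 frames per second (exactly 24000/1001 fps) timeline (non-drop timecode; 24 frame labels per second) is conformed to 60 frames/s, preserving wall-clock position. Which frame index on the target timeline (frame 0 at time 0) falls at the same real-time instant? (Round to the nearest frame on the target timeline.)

frame 144162

Source frame index: (0×3600 + 40×60 + 0) × 24 + 7 = 57607.
Real time: 57607 / (24000/1001) = 57664607/24000 s.
Target frame: (57664607/24000) × (60) = 57664607/400 ≈ 144161.517 → 144162.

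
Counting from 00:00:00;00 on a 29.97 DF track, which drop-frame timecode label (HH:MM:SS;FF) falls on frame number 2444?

00:01:21;16

Each 10-minute DF block holds 10 × 60 × 30 − 9 × 2 = 17982 frames. 2444 ÷ 17982 → 0 full blocks, remainder 2444.
Within the partial block the first minute is 1800 frames and each further minute 1798, so 1 further minute boundary passed. Total skipped labels = 18 × 0 + 2 × 1 = 2.
Non-drop label index = 2444 + 2 = 2446; at 30 labels/s that is 00:01:21:16, i.e. DF 00:01:21;16.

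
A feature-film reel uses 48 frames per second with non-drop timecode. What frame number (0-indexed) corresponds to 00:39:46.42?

Total seconds to the label: (0 × 3600 + 39 × 60 + 46) = 2386.
Frame index = 2386 × 48 + 42 = 114570.

114570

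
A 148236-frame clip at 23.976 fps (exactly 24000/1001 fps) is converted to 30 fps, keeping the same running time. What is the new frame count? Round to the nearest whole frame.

185480 frames

Frames at target rate = 148236 × (30) / (24000/1001) = 37096059/200 ≈ 185480.295.
Nearest whole frame: 185480.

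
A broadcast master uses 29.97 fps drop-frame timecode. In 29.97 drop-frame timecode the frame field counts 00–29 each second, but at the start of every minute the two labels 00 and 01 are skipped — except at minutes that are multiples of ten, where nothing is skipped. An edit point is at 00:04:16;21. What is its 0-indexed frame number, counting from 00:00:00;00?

As if non-drop at 30 labels/s: (0 × 3600 + 4 × 60 + 16) × 30 + 21 = 7701.
Minute boundaries passed: 4; those not divisible by 10: 4 − 0 = 4; dropped labels = 2 × 4 = 8.
Actual frame index = 7701 − 8 = 7693.

7693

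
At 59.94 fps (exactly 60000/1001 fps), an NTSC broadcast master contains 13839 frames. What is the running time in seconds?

230.88065 seconds

Running time = 13839 / (60000/1001) = 230.88065 s.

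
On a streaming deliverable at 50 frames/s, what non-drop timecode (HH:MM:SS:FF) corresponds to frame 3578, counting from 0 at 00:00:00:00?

3578 ÷ 50 = 71 full seconds, remainder 28 frames.
71 s = 0 h 1 min 11 s.
Timecode: 00:01:11:28.

00:01:11:28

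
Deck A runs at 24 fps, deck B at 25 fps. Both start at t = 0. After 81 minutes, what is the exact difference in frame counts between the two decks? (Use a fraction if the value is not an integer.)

81 min = 4860 s.
A emits 24 × 4860 = 116640 frames; B emits 25 × 4860 = 121500.
Difference = 4860 frames; B is ahead of A.

4860 frames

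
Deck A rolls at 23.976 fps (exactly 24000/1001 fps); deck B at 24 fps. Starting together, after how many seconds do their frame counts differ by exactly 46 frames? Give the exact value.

23023/12 seconds

The gap grows by |24 − 24000/1001| = 24/1001 frames per second.
Time for a 46-frame gap: 46 ÷ (24/1001) = 23023/12 s.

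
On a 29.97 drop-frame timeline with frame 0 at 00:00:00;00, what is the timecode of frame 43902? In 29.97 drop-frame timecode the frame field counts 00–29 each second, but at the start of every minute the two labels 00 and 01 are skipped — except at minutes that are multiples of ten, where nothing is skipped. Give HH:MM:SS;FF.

Ten DF minutes hold 17982 frames, so frame 43902 lies in block 2 (frames 35964–53945) with 7938 frames into that block.
The block's first minute is 1800 frames and the rest 1798 each; 7938 frames reaches minute 4, so 2 × 18 + 4 × 2 = 44 labels have been skipped so far.
Adding those back, label number 43902 + 44 = 43946 at 30 labels/s is 1464 s + 26 f = 0 h 24 min 24 s frame 26, i.e. 00:24:24;26.

00:24:24;26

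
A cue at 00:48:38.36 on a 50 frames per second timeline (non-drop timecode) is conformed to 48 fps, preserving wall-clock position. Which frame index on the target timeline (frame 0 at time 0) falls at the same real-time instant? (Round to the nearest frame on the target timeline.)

frame 140099

Source frame index: (0×3600 + 48×60 + 38) × 50 + 36 = 145936.
Real time: 145936 / (50) = 72968/25 s.
Target frame: (72968/25) × (48) = 3502464/25 ≈ 140098.560 → 140099.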